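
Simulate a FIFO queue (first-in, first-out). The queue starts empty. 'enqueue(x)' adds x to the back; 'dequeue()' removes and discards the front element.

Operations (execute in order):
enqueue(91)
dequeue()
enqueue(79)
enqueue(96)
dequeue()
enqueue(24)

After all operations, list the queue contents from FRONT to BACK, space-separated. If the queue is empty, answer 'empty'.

enqueue(91): [91]
dequeue(): []
enqueue(79): [79]
enqueue(96): [79, 96]
dequeue(): [96]
enqueue(24): [96, 24]

Answer: 96 24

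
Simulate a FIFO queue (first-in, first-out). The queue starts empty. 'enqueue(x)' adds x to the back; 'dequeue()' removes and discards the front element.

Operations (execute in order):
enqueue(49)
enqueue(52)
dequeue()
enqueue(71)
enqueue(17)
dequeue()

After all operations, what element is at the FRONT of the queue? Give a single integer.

enqueue(49): queue = [49]
enqueue(52): queue = [49, 52]
dequeue(): queue = [52]
enqueue(71): queue = [52, 71]
enqueue(17): queue = [52, 71, 17]
dequeue(): queue = [71, 17]

Answer: 71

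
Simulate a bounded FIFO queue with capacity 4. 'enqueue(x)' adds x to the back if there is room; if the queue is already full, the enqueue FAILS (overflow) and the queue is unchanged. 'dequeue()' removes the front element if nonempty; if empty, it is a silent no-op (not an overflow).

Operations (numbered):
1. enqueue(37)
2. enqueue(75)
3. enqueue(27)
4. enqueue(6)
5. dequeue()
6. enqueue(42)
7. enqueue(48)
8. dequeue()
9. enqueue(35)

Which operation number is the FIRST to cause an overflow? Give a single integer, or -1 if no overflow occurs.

Answer: 7

Derivation:
1. enqueue(37): size=1
2. enqueue(75): size=2
3. enqueue(27): size=3
4. enqueue(6): size=4
5. dequeue(): size=3
6. enqueue(42): size=4
7. enqueue(48): size=4=cap → OVERFLOW (fail)
8. dequeue(): size=3
9. enqueue(35): size=4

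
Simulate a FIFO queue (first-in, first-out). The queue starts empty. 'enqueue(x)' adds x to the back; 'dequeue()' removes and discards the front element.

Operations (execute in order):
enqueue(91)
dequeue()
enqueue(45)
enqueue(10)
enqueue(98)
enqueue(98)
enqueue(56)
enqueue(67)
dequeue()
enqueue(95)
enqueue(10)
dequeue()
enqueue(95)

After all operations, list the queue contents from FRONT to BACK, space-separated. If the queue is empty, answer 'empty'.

Answer: 98 98 56 67 95 10 95

Derivation:
enqueue(91): [91]
dequeue(): []
enqueue(45): [45]
enqueue(10): [45, 10]
enqueue(98): [45, 10, 98]
enqueue(98): [45, 10, 98, 98]
enqueue(56): [45, 10, 98, 98, 56]
enqueue(67): [45, 10, 98, 98, 56, 67]
dequeue(): [10, 98, 98, 56, 67]
enqueue(95): [10, 98, 98, 56, 67, 95]
enqueue(10): [10, 98, 98, 56, 67, 95, 10]
dequeue(): [98, 98, 56, 67, 95, 10]
enqueue(95): [98, 98, 56, 67, 95, 10, 95]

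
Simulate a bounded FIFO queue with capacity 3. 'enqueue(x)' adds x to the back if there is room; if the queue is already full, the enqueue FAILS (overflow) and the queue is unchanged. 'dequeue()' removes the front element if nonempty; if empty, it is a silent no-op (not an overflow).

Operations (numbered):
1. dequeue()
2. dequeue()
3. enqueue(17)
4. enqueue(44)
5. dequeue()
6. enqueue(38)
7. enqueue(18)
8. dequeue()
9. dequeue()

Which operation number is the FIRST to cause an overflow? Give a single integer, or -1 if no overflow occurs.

1. dequeue(): empty, no-op, size=0
2. dequeue(): empty, no-op, size=0
3. enqueue(17): size=1
4. enqueue(44): size=2
5. dequeue(): size=1
6. enqueue(38): size=2
7. enqueue(18): size=3
8. dequeue(): size=2
9. dequeue(): size=1

Answer: -1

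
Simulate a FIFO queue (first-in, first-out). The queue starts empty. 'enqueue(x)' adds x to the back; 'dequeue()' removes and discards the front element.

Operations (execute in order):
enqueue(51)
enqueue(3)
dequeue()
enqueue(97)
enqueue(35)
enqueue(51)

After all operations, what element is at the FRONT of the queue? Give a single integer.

enqueue(51): queue = [51]
enqueue(3): queue = [51, 3]
dequeue(): queue = [3]
enqueue(97): queue = [3, 97]
enqueue(35): queue = [3, 97, 35]
enqueue(51): queue = [3, 97, 35, 51]

Answer: 3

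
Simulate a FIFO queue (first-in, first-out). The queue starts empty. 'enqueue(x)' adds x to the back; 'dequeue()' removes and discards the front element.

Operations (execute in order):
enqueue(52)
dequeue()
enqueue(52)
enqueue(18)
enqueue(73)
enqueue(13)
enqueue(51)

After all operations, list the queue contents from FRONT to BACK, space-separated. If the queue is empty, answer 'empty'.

enqueue(52): [52]
dequeue(): []
enqueue(52): [52]
enqueue(18): [52, 18]
enqueue(73): [52, 18, 73]
enqueue(13): [52, 18, 73, 13]
enqueue(51): [52, 18, 73, 13, 51]

Answer: 52 18 73 13 51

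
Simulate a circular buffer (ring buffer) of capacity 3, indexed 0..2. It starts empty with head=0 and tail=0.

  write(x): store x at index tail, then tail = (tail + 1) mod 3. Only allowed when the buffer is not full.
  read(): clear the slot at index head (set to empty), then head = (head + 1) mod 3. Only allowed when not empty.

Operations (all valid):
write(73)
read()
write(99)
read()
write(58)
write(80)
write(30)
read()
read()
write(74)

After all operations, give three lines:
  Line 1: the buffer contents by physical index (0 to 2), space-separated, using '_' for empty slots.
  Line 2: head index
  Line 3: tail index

write(73): buf=[73 _ _], head=0, tail=1, size=1
read(): buf=[_ _ _], head=1, tail=1, size=0
write(99): buf=[_ 99 _], head=1, tail=2, size=1
read(): buf=[_ _ _], head=2, tail=2, size=0
write(58): buf=[_ _ 58], head=2, tail=0, size=1
write(80): buf=[80 _ 58], head=2, tail=1, size=2
write(30): buf=[80 30 58], head=2, tail=2, size=3
read(): buf=[80 30 _], head=0, tail=2, size=2
read(): buf=[_ 30 _], head=1, tail=2, size=1
write(74): buf=[_ 30 74], head=1, tail=0, size=2

Answer: _ 30 74
1
0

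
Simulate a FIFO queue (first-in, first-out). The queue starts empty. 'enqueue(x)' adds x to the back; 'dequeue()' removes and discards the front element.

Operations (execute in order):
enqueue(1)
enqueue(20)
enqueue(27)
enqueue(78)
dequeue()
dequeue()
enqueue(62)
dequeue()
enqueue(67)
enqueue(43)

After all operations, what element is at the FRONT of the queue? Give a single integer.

Answer: 78

Derivation:
enqueue(1): queue = [1]
enqueue(20): queue = [1, 20]
enqueue(27): queue = [1, 20, 27]
enqueue(78): queue = [1, 20, 27, 78]
dequeue(): queue = [20, 27, 78]
dequeue(): queue = [27, 78]
enqueue(62): queue = [27, 78, 62]
dequeue(): queue = [78, 62]
enqueue(67): queue = [78, 62, 67]
enqueue(43): queue = [78, 62, 67, 43]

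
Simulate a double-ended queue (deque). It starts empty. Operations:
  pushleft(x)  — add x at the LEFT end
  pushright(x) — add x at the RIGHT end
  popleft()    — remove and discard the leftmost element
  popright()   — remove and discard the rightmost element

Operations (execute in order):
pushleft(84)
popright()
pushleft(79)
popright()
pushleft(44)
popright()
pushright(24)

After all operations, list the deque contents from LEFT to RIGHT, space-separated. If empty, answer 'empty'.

Answer: 24

Derivation:
pushleft(84): [84]
popright(): []
pushleft(79): [79]
popright(): []
pushleft(44): [44]
popright(): []
pushright(24): [24]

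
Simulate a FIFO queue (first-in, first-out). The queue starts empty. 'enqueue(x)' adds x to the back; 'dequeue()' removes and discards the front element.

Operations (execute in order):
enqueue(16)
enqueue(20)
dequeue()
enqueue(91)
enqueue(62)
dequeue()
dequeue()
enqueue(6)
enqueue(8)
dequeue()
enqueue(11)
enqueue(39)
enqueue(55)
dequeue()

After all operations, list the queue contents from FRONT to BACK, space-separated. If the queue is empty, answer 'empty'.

Answer: 8 11 39 55

Derivation:
enqueue(16): [16]
enqueue(20): [16, 20]
dequeue(): [20]
enqueue(91): [20, 91]
enqueue(62): [20, 91, 62]
dequeue(): [91, 62]
dequeue(): [62]
enqueue(6): [62, 6]
enqueue(8): [62, 6, 8]
dequeue(): [6, 8]
enqueue(11): [6, 8, 11]
enqueue(39): [6, 8, 11, 39]
enqueue(55): [6, 8, 11, 39, 55]
dequeue(): [8, 11, 39, 55]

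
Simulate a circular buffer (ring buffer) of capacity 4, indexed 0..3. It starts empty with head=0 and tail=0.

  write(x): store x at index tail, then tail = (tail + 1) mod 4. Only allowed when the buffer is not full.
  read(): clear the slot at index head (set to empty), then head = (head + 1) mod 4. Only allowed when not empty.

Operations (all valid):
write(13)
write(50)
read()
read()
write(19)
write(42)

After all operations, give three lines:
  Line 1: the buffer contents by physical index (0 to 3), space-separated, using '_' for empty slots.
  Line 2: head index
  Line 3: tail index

write(13): buf=[13 _ _ _], head=0, tail=1, size=1
write(50): buf=[13 50 _ _], head=0, tail=2, size=2
read(): buf=[_ 50 _ _], head=1, tail=2, size=1
read(): buf=[_ _ _ _], head=2, tail=2, size=0
write(19): buf=[_ _ 19 _], head=2, tail=3, size=1
write(42): buf=[_ _ 19 42], head=2, tail=0, size=2

Answer: _ _ 19 42
2
0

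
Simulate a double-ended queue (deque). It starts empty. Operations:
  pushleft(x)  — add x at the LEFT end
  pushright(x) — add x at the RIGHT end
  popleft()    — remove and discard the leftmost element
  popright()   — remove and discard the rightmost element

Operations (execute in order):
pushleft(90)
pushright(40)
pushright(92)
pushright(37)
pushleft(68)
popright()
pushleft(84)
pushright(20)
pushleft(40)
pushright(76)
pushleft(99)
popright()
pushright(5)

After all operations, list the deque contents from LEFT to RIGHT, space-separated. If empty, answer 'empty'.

Answer: 99 40 84 68 90 40 92 20 5

Derivation:
pushleft(90): [90]
pushright(40): [90, 40]
pushright(92): [90, 40, 92]
pushright(37): [90, 40, 92, 37]
pushleft(68): [68, 90, 40, 92, 37]
popright(): [68, 90, 40, 92]
pushleft(84): [84, 68, 90, 40, 92]
pushright(20): [84, 68, 90, 40, 92, 20]
pushleft(40): [40, 84, 68, 90, 40, 92, 20]
pushright(76): [40, 84, 68, 90, 40, 92, 20, 76]
pushleft(99): [99, 40, 84, 68, 90, 40, 92, 20, 76]
popright(): [99, 40, 84, 68, 90, 40, 92, 20]
pushright(5): [99, 40, 84, 68, 90, 40, 92, 20, 5]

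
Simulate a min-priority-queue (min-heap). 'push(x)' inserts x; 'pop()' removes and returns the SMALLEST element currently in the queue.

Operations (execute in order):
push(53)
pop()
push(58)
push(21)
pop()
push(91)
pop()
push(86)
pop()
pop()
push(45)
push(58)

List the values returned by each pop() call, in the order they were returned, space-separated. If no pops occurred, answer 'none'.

push(53): heap contents = [53]
pop() → 53: heap contents = []
push(58): heap contents = [58]
push(21): heap contents = [21, 58]
pop() → 21: heap contents = [58]
push(91): heap contents = [58, 91]
pop() → 58: heap contents = [91]
push(86): heap contents = [86, 91]
pop() → 86: heap contents = [91]
pop() → 91: heap contents = []
push(45): heap contents = [45]
push(58): heap contents = [45, 58]

Answer: 53 21 58 86 91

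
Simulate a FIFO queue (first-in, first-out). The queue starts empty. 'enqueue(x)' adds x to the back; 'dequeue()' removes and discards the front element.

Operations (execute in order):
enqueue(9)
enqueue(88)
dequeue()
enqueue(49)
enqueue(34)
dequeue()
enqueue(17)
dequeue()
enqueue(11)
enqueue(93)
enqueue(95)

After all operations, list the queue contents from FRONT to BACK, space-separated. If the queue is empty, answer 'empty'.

enqueue(9): [9]
enqueue(88): [9, 88]
dequeue(): [88]
enqueue(49): [88, 49]
enqueue(34): [88, 49, 34]
dequeue(): [49, 34]
enqueue(17): [49, 34, 17]
dequeue(): [34, 17]
enqueue(11): [34, 17, 11]
enqueue(93): [34, 17, 11, 93]
enqueue(95): [34, 17, 11, 93, 95]

Answer: 34 17 11 93 95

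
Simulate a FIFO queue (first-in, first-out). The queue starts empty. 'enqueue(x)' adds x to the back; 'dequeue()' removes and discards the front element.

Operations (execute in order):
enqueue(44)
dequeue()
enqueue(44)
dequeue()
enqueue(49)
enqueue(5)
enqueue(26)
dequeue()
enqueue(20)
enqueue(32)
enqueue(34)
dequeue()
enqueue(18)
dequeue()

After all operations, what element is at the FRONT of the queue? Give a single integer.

Answer: 20

Derivation:
enqueue(44): queue = [44]
dequeue(): queue = []
enqueue(44): queue = [44]
dequeue(): queue = []
enqueue(49): queue = [49]
enqueue(5): queue = [49, 5]
enqueue(26): queue = [49, 5, 26]
dequeue(): queue = [5, 26]
enqueue(20): queue = [5, 26, 20]
enqueue(32): queue = [5, 26, 20, 32]
enqueue(34): queue = [5, 26, 20, 32, 34]
dequeue(): queue = [26, 20, 32, 34]
enqueue(18): queue = [26, 20, 32, 34, 18]
dequeue(): queue = [20, 32, 34, 18]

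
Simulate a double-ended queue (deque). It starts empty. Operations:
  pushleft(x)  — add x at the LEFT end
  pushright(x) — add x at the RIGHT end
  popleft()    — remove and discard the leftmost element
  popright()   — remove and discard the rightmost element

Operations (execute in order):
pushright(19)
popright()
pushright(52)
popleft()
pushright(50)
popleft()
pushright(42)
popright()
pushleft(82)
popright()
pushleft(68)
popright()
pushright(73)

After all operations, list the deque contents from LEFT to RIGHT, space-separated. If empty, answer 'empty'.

Answer: 73

Derivation:
pushright(19): [19]
popright(): []
pushright(52): [52]
popleft(): []
pushright(50): [50]
popleft(): []
pushright(42): [42]
popright(): []
pushleft(82): [82]
popright(): []
pushleft(68): [68]
popright(): []
pushright(73): [73]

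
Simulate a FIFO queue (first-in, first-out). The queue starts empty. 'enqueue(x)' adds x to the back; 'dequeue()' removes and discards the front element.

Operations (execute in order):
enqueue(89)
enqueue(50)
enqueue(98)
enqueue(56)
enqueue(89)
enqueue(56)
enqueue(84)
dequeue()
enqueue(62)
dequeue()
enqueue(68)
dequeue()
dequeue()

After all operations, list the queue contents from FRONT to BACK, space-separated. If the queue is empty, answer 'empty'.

enqueue(89): [89]
enqueue(50): [89, 50]
enqueue(98): [89, 50, 98]
enqueue(56): [89, 50, 98, 56]
enqueue(89): [89, 50, 98, 56, 89]
enqueue(56): [89, 50, 98, 56, 89, 56]
enqueue(84): [89, 50, 98, 56, 89, 56, 84]
dequeue(): [50, 98, 56, 89, 56, 84]
enqueue(62): [50, 98, 56, 89, 56, 84, 62]
dequeue(): [98, 56, 89, 56, 84, 62]
enqueue(68): [98, 56, 89, 56, 84, 62, 68]
dequeue(): [56, 89, 56, 84, 62, 68]
dequeue(): [89, 56, 84, 62, 68]

Answer: 89 56 84 62 68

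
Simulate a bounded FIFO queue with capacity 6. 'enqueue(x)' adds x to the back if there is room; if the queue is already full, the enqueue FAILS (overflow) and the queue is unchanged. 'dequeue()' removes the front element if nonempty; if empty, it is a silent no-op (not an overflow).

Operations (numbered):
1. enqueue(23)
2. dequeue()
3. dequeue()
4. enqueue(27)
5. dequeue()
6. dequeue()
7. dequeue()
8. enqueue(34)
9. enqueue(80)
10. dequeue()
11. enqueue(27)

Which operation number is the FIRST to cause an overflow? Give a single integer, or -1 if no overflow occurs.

Answer: -1

Derivation:
1. enqueue(23): size=1
2. dequeue(): size=0
3. dequeue(): empty, no-op, size=0
4. enqueue(27): size=1
5. dequeue(): size=0
6. dequeue(): empty, no-op, size=0
7. dequeue(): empty, no-op, size=0
8. enqueue(34): size=1
9. enqueue(80): size=2
10. dequeue(): size=1
11. enqueue(27): size=2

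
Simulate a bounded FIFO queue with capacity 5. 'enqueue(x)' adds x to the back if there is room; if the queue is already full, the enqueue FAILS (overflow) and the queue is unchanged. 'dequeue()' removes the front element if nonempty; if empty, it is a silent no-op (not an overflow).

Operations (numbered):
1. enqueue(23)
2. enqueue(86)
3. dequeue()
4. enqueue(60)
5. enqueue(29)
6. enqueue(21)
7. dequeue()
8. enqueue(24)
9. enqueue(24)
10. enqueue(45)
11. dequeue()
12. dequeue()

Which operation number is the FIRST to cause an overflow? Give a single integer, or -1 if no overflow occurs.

1. enqueue(23): size=1
2. enqueue(86): size=2
3. dequeue(): size=1
4. enqueue(60): size=2
5. enqueue(29): size=3
6. enqueue(21): size=4
7. dequeue(): size=3
8. enqueue(24): size=4
9. enqueue(24): size=5
10. enqueue(45): size=5=cap → OVERFLOW (fail)
11. dequeue(): size=4
12. dequeue(): size=3

Answer: 10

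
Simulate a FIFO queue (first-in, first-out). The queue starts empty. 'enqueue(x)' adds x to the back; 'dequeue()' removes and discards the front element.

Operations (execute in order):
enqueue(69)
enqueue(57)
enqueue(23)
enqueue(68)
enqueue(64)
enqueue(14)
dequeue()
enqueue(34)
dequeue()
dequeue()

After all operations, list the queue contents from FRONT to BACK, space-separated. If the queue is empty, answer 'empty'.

Answer: 68 64 14 34

Derivation:
enqueue(69): [69]
enqueue(57): [69, 57]
enqueue(23): [69, 57, 23]
enqueue(68): [69, 57, 23, 68]
enqueue(64): [69, 57, 23, 68, 64]
enqueue(14): [69, 57, 23, 68, 64, 14]
dequeue(): [57, 23, 68, 64, 14]
enqueue(34): [57, 23, 68, 64, 14, 34]
dequeue(): [23, 68, 64, 14, 34]
dequeue(): [68, 64, 14, 34]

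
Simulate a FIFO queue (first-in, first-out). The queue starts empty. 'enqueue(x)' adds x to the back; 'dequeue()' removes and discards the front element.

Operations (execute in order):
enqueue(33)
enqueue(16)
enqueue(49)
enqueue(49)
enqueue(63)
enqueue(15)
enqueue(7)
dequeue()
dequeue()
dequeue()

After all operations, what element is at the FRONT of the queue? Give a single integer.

Answer: 49

Derivation:
enqueue(33): queue = [33]
enqueue(16): queue = [33, 16]
enqueue(49): queue = [33, 16, 49]
enqueue(49): queue = [33, 16, 49, 49]
enqueue(63): queue = [33, 16, 49, 49, 63]
enqueue(15): queue = [33, 16, 49, 49, 63, 15]
enqueue(7): queue = [33, 16, 49, 49, 63, 15, 7]
dequeue(): queue = [16, 49, 49, 63, 15, 7]
dequeue(): queue = [49, 49, 63, 15, 7]
dequeue(): queue = [49, 63, 15, 7]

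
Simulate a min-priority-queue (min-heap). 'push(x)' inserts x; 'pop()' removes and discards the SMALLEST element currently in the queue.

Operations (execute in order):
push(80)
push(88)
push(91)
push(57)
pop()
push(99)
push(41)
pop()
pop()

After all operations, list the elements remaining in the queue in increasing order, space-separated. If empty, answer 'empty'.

Answer: 88 91 99

Derivation:
push(80): heap contents = [80]
push(88): heap contents = [80, 88]
push(91): heap contents = [80, 88, 91]
push(57): heap contents = [57, 80, 88, 91]
pop() → 57: heap contents = [80, 88, 91]
push(99): heap contents = [80, 88, 91, 99]
push(41): heap contents = [41, 80, 88, 91, 99]
pop() → 41: heap contents = [80, 88, 91, 99]
pop() → 80: heap contents = [88, 91, 99]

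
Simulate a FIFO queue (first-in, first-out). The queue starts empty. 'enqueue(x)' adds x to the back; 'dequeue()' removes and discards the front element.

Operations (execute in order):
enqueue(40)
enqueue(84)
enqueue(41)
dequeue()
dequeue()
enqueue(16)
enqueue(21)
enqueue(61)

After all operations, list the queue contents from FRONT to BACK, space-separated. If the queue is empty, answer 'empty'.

Answer: 41 16 21 61

Derivation:
enqueue(40): [40]
enqueue(84): [40, 84]
enqueue(41): [40, 84, 41]
dequeue(): [84, 41]
dequeue(): [41]
enqueue(16): [41, 16]
enqueue(21): [41, 16, 21]
enqueue(61): [41, 16, 21, 61]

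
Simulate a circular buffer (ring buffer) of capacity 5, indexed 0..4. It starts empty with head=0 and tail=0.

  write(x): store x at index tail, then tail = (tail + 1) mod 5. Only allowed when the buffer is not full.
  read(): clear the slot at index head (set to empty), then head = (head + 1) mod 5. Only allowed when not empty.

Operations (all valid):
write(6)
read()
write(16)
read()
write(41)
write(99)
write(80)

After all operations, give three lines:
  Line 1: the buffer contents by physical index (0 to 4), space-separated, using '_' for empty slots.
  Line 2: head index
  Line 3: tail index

Answer: _ _ 41 99 80
2
0

Derivation:
write(6): buf=[6 _ _ _ _], head=0, tail=1, size=1
read(): buf=[_ _ _ _ _], head=1, tail=1, size=0
write(16): buf=[_ 16 _ _ _], head=1, tail=2, size=1
read(): buf=[_ _ _ _ _], head=2, tail=2, size=0
write(41): buf=[_ _ 41 _ _], head=2, tail=3, size=1
write(99): buf=[_ _ 41 99 _], head=2, tail=4, size=2
write(80): buf=[_ _ 41 99 80], head=2, tail=0, size=3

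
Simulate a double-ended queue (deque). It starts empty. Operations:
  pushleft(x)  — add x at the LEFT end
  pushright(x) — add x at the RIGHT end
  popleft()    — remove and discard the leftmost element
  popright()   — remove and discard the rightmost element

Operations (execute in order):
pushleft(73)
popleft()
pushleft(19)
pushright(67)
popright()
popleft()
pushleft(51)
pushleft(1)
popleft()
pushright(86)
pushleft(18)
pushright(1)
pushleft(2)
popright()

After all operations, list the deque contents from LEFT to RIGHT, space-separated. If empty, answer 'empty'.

Answer: 2 18 51 86

Derivation:
pushleft(73): [73]
popleft(): []
pushleft(19): [19]
pushright(67): [19, 67]
popright(): [19]
popleft(): []
pushleft(51): [51]
pushleft(1): [1, 51]
popleft(): [51]
pushright(86): [51, 86]
pushleft(18): [18, 51, 86]
pushright(1): [18, 51, 86, 1]
pushleft(2): [2, 18, 51, 86, 1]
popright(): [2, 18, 51, 86]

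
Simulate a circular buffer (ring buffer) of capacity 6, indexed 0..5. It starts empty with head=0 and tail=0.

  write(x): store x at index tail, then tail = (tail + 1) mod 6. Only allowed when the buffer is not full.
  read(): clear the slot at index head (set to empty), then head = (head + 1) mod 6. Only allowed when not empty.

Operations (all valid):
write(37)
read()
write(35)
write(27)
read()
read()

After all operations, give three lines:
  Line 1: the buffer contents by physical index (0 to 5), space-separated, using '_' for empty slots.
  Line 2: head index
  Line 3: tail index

write(37): buf=[37 _ _ _ _ _], head=0, tail=1, size=1
read(): buf=[_ _ _ _ _ _], head=1, tail=1, size=0
write(35): buf=[_ 35 _ _ _ _], head=1, tail=2, size=1
write(27): buf=[_ 35 27 _ _ _], head=1, tail=3, size=2
read(): buf=[_ _ 27 _ _ _], head=2, tail=3, size=1
read(): buf=[_ _ _ _ _ _], head=3, tail=3, size=0

Answer: _ _ _ _ _ _
3
3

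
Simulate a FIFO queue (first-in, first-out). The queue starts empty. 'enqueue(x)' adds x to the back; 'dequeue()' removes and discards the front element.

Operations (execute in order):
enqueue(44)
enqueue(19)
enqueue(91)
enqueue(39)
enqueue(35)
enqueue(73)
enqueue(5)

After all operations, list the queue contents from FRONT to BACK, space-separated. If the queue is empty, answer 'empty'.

enqueue(44): [44]
enqueue(19): [44, 19]
enqueue(91): [44, 19, 91]
enqueue(39): [44, 19, 91, 39]
enqueue(35): [44, 19, 91, 39, 35]
enqueue(73): [44, 19, 91, 39, 35, 73]
enqueue(5): [44, 19, 91, 39, 35, 73, 5]

Answer: 44 19 91 39 35 73 5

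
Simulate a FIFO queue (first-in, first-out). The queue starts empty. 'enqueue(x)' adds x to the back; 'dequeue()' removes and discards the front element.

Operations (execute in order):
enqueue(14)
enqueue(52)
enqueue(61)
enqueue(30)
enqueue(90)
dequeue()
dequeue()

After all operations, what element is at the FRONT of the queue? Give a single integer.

enqueue(14): queue = [14]
enqueue(52): queue = [14, 52]
enqueue(61): queue = [14, 52, 61]
enqueue(30): queue = [14, 52, 61, 30]
enqueue(90): queue = [14, 52, 61, 30, 90]
dequeue(): queue = [52, 61, 30, 90]
dequeue(): queue = [61, 30, 90]

Answer: 61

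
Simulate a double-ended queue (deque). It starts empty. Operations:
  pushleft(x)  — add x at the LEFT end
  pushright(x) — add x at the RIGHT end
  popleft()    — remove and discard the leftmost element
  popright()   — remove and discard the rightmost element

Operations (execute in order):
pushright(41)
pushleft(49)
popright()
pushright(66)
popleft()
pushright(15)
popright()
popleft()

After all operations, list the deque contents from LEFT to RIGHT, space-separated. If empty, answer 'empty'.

pushright(41): [41]
pushleft(49): [49, 41]
popright(): [49]
pushright(66): [49, 66]
popleft(): [66]
pushright(15): [66, 15]
popright(): [66]
popleft(): []

Answer: empty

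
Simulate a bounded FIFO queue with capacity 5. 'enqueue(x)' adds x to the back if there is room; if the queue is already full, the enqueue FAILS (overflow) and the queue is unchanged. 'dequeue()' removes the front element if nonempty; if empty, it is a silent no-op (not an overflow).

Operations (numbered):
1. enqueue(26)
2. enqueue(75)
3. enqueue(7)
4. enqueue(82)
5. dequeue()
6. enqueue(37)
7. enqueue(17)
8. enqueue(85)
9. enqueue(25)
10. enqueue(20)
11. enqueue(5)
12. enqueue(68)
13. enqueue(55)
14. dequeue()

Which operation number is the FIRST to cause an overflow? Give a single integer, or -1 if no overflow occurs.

1. enqueue(26): size=1
2. enqueue(75): size=2
3. enqueue(7): size=3
4. enqueue(82): size=4
5. dequeue(): size=3
6. enqueue(37): size=4
7. enqueue(17): size=5
8. enqueue(85): size=5=cap → OVERFLOW (fail)
9. enqueue(25): size=5=cap → OVERFLOW (fail)
10. enqueue(20): size=5=cap → OVERFLOW (fail)
11. enqueue(5): size=5=cap → OVERFLOW (fail)
12. enqueue(68): size=5=cap → OVERFLOW (fail)
13. enqueue(55): size=5=cap → OVERFLOW (fail)
14. dequeue(): size=4

Answer: 8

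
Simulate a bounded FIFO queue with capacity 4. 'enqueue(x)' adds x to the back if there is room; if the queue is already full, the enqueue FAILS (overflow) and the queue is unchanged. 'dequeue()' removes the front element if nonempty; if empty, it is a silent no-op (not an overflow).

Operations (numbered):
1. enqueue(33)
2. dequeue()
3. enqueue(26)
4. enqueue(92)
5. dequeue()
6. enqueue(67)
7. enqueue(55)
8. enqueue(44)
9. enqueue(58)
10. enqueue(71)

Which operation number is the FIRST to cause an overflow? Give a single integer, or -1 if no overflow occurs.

1. enqueue(33): size=1
2. dequeue(): size=0
3. enqueue(26): size=1
4. enqueue(92): size=2
5. dequeue(): size=1
6. enqueue(67): size=2
7. enqueue(55): size=3
8. enqueue(44): size=4
9. enqueue(58): size=4=cap → OVERFLOW (fail)
10. enqueue(71): size=4=cap → OVERFLOW (fail)

Answer: 9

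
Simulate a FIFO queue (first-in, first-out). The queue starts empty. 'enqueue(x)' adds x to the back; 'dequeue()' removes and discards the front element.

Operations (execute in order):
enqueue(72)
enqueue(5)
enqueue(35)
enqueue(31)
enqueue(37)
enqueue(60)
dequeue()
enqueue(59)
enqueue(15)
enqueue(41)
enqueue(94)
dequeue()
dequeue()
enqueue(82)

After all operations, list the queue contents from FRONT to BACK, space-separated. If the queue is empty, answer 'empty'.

Answer: 31 37 60 59 15 41 94 82

Derivation:
enqueue(72): [72]
enqueue(5): [72, 5]
enqueue(35): [72, 5, 35]
enqueue(31): [72, 5, 35, 31]
enqueue(37): [72, 5, 35, 31, 37]
enqueue(60): [72, 5, 35, 31, 37, 60]
dequeue(): [5, 35, 31, 37, 60]
enqueue(59): [5, 35, 31, 37, 60, 59]
enqueue(15): [5, 35, 31, 37, 60, 59, 15]
enqueue(41): [5, 35, 31, 37, 60, 59, 15, 41]
enqueue(94): [5, 35, 31, 37, 60, 59, 15, 41, 94]
dequeue(): [35, 31, 37, 60, 59, 15, 41, 94]
dequeue(): [31, 37, 60, 59, 15, 41, 94]
enqueue(82): [31, 37, 60, 59, 15, 41, 94, 82]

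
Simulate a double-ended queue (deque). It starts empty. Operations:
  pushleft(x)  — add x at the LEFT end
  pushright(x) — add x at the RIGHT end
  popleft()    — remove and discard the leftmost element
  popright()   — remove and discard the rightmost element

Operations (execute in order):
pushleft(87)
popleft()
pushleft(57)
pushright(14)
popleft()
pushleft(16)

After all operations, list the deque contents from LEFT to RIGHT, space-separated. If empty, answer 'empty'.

pushleft(87): [87]
popleft(): []
pushleft(57): [57]
pushright(14): [57, 14]
popleft(): [14]
pushleft(16): [16, 14]

Answer: 16 14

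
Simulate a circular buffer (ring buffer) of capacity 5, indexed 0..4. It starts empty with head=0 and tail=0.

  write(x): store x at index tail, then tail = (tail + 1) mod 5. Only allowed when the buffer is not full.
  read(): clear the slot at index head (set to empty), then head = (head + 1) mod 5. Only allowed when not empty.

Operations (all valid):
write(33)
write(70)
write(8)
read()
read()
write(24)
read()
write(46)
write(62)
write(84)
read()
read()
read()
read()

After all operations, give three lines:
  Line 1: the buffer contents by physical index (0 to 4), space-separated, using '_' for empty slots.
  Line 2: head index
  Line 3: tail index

Answer: _ _ _ _ _
2
2

Derivation:
write(33): buf=[33 _ _ _ _], head=0, tail=1, size=1
write(70): buf=[33 70 _ _ _], head=0, tail=2, size=2
write(8): buf=[33 70 8 _ _], head=0, tail=3, size=3
read(): buf=[_ 70 8 _ _], head=1, tail=3, size=2
read(): buf=[_ _ 8 _ _], head=2, tail=3, size=1
write(24): buf=[_ _ 8 24 _], head=2, tail=4, size=2
read(): buf=[_ _ _ 24 _], head=3, tail=4, size=1
write(46): buf=[_ _ _ 24 46], head=3, tail=0, size=2
write(62): buf=[62 _ _ 24 46], head=3, tail=1, size=3
write(84): buf=[62 84 _ 24 46], head=3, tail=2, size=4
read(): buf=[62 84 _ _ 46], head=4, tail=2, size=3
read(): buf=[62 84 _ _ _], head=0, tail=2, size=2
read(): buf=[_ 84 _ _ _], head=1, tail=2, size=1
read(): buf=[_ _ _ _ _], head=2, tail=2, size=0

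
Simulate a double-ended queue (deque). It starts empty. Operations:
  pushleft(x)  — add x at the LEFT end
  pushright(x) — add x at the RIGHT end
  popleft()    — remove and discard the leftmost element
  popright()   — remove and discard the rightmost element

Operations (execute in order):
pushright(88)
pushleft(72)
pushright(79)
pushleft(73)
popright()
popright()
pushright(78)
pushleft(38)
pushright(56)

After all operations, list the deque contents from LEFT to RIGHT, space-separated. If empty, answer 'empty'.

Answer: 38 73 72 78 56

Derivation:
pushright(88): [88]
pushleft(72): [72, 88]
pushright(79): [72, 88, 79]
pushleft(73): [73, 72, 88, 79]
popright(): [73, 72, 88]
popright(): [73, 72]
pushright(78): [73, 72, 78]
pushleft(38): [38, 73, 72, 78]
pushright(56): [38, 73, 72, 78, 56]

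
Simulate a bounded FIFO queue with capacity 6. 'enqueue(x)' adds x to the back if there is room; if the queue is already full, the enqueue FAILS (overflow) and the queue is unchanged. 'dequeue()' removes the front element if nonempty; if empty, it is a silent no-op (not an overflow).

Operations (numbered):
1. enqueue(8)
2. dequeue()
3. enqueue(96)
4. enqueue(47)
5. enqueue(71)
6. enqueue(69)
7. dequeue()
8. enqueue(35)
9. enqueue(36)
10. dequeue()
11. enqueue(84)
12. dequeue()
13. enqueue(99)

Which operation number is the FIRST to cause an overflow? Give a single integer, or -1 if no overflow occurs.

Answer: -1

Derivation:
1. enqueue(8): size=1
2. dequeue(): size=0
3. enqueue(96): size=1
4. enqueue(47): size=2
5. enqueue(71): size=3
6. enqueue(69): size=4
7. dequeue(): size=3
8. enqueue(35): size=4
9. enqueue(36): size=5
10. dequeue(): size=4
11. enqueue(84): size=5
12. dequeue(): size=4
13. enqueue(99): size=5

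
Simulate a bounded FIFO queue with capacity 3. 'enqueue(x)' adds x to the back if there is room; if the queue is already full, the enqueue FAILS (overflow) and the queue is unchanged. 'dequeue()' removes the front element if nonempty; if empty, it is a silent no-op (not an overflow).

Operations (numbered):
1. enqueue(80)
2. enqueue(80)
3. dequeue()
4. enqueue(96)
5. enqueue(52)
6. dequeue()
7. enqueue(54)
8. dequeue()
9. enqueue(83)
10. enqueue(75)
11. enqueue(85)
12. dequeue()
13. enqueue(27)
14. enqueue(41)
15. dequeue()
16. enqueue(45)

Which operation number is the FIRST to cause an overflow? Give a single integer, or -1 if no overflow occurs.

1. enqueue(80): size=1
2. enqueue(80): size=2
3. dequeue(): size=1
4. enqueue(96): size=2
5. enqueue(52): size=3
6. dequeue(): size=2
7. enqueue(54): size=3
8. dequeue(): size=2
9. enqueue(83): size=3
10. enqueue(75): size=3=cap → OVERFLOW (fail)
11. enqueue(85): size=3=cap → OVERFLOW (fail)
12. dequeue(): size=2
13. enqueue(27): size=3
14. enqueue(41): size=3=cap → OVERFLOW (fail)
15. dequeue(): size=2
16. enqueue(45): size=3

Answer: 10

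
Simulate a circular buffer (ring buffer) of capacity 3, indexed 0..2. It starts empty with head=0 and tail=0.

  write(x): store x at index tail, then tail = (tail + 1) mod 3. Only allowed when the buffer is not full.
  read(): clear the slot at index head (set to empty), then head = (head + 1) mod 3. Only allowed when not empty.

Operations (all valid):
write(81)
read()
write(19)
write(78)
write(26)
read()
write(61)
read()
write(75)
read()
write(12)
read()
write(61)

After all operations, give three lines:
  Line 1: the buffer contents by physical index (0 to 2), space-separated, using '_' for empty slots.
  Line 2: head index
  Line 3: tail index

Answer: 12 61 75
2
2

Derivation:
write(81): buf=[81 _ _], head=0, tail=1, size=1
read(): buf=[_ _ _], head=1, tail=1, size=0
write(19): buf=[_ 19 _], head=1, tail=2, size=1
write(78): buf=[_ 19 78], head=1, tail=0, size=2
write(26): buf=[26 19 78], head=1, tail=1, size=3
read(): buf=[26 _ 78], head=2, tail=1, size=2
write(61): buf=[26 61 78], head=2, tail=2, size=3
read(): buf=[26 61 _], head=0, tail=2, size=2
write(75): buf=[26 61 75], head=0, tail=0, size=3
read(): buf=[_ 61 75], head=1, tail=0, size=2
write(12): buf=[12 61 75], head=1, tail=1, size=3
read(): buf=[12 _ 75], head=2, tail=1, size=2
write(61): buf=[12 61 75], head=2, tail=2, size=3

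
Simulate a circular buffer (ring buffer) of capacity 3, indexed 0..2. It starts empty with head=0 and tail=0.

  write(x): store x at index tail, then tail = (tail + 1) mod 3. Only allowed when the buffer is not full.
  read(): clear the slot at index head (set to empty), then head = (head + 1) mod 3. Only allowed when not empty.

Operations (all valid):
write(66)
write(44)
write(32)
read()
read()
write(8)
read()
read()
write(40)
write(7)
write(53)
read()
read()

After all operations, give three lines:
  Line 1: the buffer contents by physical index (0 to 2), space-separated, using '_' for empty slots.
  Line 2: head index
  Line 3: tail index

Answer: 53 _ _
0
1

Derivation:
write(66): buf=[66 _ _], head=0, tail=1, size=1
write(44): buf=[66 44 _], head=0, tail=2, size=2
write(32): buf=[66 44 32], head=0, tail=0, size=3
read(): buf=[_ 44 32], head=1, tail=0, size=2
read(): buf=[_ _ 32], head=2, tail=0, size=1
write(8): buf=[8 _ 32], head=2, tail=1, size=2
read(): buf=[8 _ _], head=0, tail=1, size=1
read(): buf=[_ _ _], head=1, tail=1, size=0
write(40): buf=[_ 40 _], head=1, tail=2, size=1
write(7): buf=[_ 40 7], head=1, tail=0, size=2
write(53): buf=[53 40 7], head=1, tail=1, size=3
read(): buf=[53 _ 7], head=2, tail=1, size=2
read(): buf=[53 _ _], head=0, tail=1, size=1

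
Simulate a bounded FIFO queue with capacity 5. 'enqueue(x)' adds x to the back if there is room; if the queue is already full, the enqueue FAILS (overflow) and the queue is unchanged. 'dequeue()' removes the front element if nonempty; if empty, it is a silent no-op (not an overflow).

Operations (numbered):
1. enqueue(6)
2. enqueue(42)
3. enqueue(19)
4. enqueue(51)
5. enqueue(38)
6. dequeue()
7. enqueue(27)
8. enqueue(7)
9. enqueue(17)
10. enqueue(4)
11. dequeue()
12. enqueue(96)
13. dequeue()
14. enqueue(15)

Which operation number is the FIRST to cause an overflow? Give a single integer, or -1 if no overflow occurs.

Answer: 8

Derivation:
1. enqueue(6): size=1
2. enqueue(42): size=2
3. enqueue(19): size=3
4. enqueue(51): size=4
5. enqueue(38): size=5
6. dequeue(): size=4
7. enqueue(27): size=5
8. enqueue(7): size=5=cap → OVERFLOW (fail)
9. enqueue(17): size=5=cap → OVERFLOW (fail)
10. enqueue(4): size=5=cap → OVERFLOW (fail)
11. dequeue(): size=4
12. enqueue(96): size=5
13. dequeue(): size=4
14. enqueue(15): size=5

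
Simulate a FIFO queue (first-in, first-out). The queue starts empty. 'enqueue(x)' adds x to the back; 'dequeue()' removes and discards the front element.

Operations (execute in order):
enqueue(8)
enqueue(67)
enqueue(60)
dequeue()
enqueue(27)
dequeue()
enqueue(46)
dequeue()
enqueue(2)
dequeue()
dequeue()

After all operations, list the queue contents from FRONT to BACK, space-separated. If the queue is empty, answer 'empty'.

enqueue(8): [8]
enqueue(67): [8, 67]
enqueue(60): [8, 67, 60]
dequeue(): [67, 60]
enqueue(27): [67, 60, 27]
dequeue(): [60, 27]
enqueue(46): [60, 27, 46]
dequeue(): [27, 46]
enqueue(2): [27, 46, 2]
dequeue(): [46, 2]
dequeue(): [2]

Answer: 2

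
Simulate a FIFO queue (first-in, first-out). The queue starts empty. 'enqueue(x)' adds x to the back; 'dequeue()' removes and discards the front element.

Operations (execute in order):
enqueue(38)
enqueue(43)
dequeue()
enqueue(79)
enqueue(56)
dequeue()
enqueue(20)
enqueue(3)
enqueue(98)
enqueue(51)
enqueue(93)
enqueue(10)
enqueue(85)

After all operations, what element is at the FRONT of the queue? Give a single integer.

Answer: 79

Derivation:
enqueue(38): queue = [38]
enqueue(43): queue = [38, 43]
dequeue(): queue = [43]
enqueue(79): queue = [43, 79]
enqueue(56): queue = [43, 79, 56]
dequeue(): queue = [79, 56]
enqueue(20): queue = [79, 56, 20]
enqueue(3): queue = [79, 56, 20, 3]
enqueue(98): queue = [79, 56, 20, 3, 98]
enqueue(51): queue = [79, 56, 20, 3, 98, 51]
enqueue(93): queue = [79, 56, 20, 3, 98, 51, 93]
enqueue(10): queue = [79, 56, 20, 3, 98, 51, 93, 10]
enqueue(85): queue = [79, 56, 20, 3, 98, 51, 93, 10, 85]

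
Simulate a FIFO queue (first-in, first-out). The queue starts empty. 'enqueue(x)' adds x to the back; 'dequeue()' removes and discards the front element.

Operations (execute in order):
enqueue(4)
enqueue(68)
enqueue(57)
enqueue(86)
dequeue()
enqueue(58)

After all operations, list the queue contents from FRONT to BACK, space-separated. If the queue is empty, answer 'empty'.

Answer: 68 57 86 58

Derivation:
enqueue(4): [4]
enqueue(68): [4, 68]
enqueue(57): [4, 68, 57]
enqueue(86): [4, 68, 57, 86]
dequeue(): [68, 57, 86]
enqueue(58): [68, 57, 86, 58]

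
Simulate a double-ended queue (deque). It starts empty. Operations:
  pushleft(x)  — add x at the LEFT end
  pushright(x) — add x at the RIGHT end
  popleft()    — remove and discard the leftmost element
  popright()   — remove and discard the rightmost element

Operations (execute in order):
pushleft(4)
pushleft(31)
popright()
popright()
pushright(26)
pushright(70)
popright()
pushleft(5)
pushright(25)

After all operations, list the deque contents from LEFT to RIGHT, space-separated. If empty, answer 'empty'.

Answer: 5 26 25

Derivation:
pushleft(4): [4]
pushleft(31): [31, 4]
popright(): [31]
popright(): []
pushright(26): [26]
pushright(70): [26, 70]
popright(): [26]
pushleft(5): [5, 26]
pushright(25): [5, 26, 25]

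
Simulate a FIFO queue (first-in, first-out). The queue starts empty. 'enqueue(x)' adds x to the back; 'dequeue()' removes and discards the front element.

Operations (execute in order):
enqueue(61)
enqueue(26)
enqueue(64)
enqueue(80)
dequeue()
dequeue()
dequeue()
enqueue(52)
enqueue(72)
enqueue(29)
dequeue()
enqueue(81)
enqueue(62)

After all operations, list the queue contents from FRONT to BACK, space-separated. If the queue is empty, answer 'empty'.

enqueue(61): [61]
enqueue(26): [61, 26]
enqueue(64): [61, 26, 64]
enqueue(80): [61, 26, 64, 80]
dequeue(): [26, 64, 80]
dequeue(): [64, 80]
dequeue(): [80]
enqueue(52): [80, 52]
enqueue(72): [80, 52, 72]
enqueue(29): [80, 52, 72, 29]
dequeue(): [52, 72, 29]
enqueue(81): [52, 72, 29, 81]
enqueue(62): [52, 72, 29, 81, 62]

Answer: 52 72 29 81 62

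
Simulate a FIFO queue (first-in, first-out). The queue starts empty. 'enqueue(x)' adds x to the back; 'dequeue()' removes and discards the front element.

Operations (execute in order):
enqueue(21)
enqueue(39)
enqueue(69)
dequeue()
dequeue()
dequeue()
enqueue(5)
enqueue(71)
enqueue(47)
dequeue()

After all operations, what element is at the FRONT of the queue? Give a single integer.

Answer: 71

Derivation:
enqueue(21): queue = [21]
enqueue(39): queue = [21, 39]
enqueue(69): queue = [21, 39, 69]
dequeue(): queue = [39, 69]
dequeue(): queue = [69]
dequeue(): queue = []
enqueue(5): queue = [5]
enqueue(71): queue = [5, 71]
enqueue(47): queue = [5, 71, 47]
dequeue(): queue = [71, 47]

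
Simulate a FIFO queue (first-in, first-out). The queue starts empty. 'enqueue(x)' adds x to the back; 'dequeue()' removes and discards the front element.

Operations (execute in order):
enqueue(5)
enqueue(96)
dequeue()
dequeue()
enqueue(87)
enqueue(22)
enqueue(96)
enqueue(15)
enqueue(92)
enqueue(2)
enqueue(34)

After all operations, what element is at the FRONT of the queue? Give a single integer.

Answer: 87

Derivation:
enqueue(5): queue = [5]
enqueue(96): queue = [5, 96]
dequeue(): queue = [96]
dequeue(): queue = []
enqueue(87): queue = [87]
enqueue(22): queue = [87, 22]
enqueue(96): queue = [87, 22, 96]
enqueue(15): queue = [87, 22, 96, 15]
enqueue(92): queue = [87, 22, 96, 15, 92]
enqueue(2): queue = [87, 22, 96, 15, 92, 2]
enqueue(34): queue = [87, 22, 96, 15, 92, 2, 34]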